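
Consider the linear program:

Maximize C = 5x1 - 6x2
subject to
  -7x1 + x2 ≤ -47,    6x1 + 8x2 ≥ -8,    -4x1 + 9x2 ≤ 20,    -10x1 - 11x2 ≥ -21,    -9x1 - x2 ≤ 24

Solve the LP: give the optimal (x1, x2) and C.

x1 = 128/7, x2 = -103/7, maximum C = 1258/7

At the optimal vertex, 6x1 + 8x2 = -8 and -10x1 - 11x2 = -21.
Solving simultaneously gives x1 = 128/7, x2 = -103/7.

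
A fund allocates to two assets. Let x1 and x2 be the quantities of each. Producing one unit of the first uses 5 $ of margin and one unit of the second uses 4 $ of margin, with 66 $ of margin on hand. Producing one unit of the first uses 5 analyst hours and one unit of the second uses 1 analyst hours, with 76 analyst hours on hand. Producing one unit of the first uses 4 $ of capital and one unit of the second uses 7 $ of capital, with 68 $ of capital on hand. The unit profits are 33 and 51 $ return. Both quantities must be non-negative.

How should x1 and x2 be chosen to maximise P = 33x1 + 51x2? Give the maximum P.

x1 = 10, x2 = 4, maximum P = 534

Corner points and P = 33x1 + 51x2:
  (0, 0) → P = 0
  (0, 68/7) → P = 3468/7
  (66/5, 0) → P = 2178/5
  (10, 4) → P = 534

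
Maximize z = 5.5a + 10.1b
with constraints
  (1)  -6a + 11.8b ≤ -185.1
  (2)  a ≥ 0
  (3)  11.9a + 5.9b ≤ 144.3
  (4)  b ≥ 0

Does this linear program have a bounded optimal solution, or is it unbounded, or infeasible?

infeasible

The boundaries -6a + 11.8b = -185.1 and a = 0 meet at (0, -1851/118), but that point violates b ≥ 0. Every candidate vertex is excluded by some other constraint, so the feasible region is empty.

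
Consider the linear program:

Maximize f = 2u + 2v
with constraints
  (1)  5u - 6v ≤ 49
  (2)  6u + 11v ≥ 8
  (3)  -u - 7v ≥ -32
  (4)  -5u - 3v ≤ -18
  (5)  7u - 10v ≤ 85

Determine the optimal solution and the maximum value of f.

Feasible corners and f = 2u + 2v:
  (587/91, -254/91) → f = 666/91
  (535/41, 111/41) → f = 1292/41
  (174/37, -68/37) → f = 212/37
  (15/16, 71/16) → f = 43/4

u = 535/41, v = 111/41, maximum f = 1292/41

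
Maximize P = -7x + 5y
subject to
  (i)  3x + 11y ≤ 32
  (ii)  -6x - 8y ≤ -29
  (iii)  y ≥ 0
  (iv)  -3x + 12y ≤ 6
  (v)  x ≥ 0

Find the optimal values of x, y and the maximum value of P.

x = 25/8, y = 41/32, maximum P = -495/32

Extreme points and P = -7x + 5y:
  (32/3, 0) → P = -224/3
  (106/23, 38/23) → P = -24
  (29/6, 0) → P = -203/6
  (25/8, 41/32) → P = -495/32

The binding constraints are -6x - 8y = -29 and -3x + 12y = 6.
Solving simultaneously gives x = 25/8, y = 41/32.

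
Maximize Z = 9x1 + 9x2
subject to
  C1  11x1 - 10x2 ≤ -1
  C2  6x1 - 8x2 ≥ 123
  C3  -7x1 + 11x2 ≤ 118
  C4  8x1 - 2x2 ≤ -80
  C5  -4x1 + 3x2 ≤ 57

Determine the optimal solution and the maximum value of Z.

x1 = -619/14, x2 = -1359/28, maximum Z = -3339/4

Feasible corners and Z = 9x1 + 9x2:
  (-619/14, -1359/28) → Z = -3339/4
  (-81, -89) → Z = -1530
  (-825/14, -417/7) → Z = -2133/2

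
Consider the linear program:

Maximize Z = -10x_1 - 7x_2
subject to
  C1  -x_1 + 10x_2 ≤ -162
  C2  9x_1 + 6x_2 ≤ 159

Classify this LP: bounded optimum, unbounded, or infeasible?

From the feasible point (427/16, -433/32), moving in the direction (6, -9) keeps every constraint satisfied while Z increases without bound.

unbounded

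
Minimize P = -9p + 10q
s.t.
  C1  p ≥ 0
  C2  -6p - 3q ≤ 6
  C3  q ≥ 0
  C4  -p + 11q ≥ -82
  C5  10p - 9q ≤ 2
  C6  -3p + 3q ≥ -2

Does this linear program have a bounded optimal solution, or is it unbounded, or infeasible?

bounded optimum

Corner points and P = -9p + 10q:
  (0, 0) → P = 0
  (1/5, 0) → P = -9/5
The feasible region has finitely many vertices and no improving ray; the minimum is -9/5 at (1/5, 0).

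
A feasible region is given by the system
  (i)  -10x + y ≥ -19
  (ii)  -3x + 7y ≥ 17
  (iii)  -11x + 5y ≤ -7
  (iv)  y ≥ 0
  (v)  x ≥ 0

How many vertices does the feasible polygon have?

Of the 10 pairwise boundary intersections, those satisfying every inequality are:
  (150/67, 227/67)
  (88/39, 139/39)
  (67/31, 104/31)

3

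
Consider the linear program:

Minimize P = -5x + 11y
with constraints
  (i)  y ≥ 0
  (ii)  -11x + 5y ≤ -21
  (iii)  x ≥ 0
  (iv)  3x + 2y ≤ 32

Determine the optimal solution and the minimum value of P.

x = 32/3, y = 0, minimum P = -160/3

Feasible corners and P = -5x + 11y:
  (21/11, 0) → P = -105/11
  (32/3, 0) → P = -160/3
  (202/37, 289/37) → P = 2169/37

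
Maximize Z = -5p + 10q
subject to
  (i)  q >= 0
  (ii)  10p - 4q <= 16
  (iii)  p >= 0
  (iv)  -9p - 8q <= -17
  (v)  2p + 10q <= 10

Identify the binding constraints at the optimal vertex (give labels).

(iv) and (v)

Feasible corners and Z = -5p + 10q:
  (49/29, 13/58) → Z = -180/29
  (50/27, 17/27) → Z = -80/27
  (45/37, 28/37) → Z = 55/37

The maximum is at (45/37, 28/37). Substituting into each constraint, equality holds for (iv) and (v); the remaining constraints have slack.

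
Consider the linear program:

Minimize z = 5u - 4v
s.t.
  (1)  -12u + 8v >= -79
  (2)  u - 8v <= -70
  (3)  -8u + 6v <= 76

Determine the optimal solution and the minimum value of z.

Vertices and z = 5u - 4v:
  (149/11, 919/88) → z = 571/22
  (541/4, 193) → z = -383/4
  (-94/29, 242/29) → z = -1438/29

u = 541/4, v = 193, minimum z = -383/4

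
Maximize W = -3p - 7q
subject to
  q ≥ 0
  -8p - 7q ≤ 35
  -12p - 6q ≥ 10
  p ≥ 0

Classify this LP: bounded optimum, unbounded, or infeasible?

The boundaries q = 0 and -8p - 7q = 35 meet at (-35/8, 0), but that point violates p ≥ 0. Every candidate vertex is excluded by some other constraint, so the feasible region is empty.

infeasible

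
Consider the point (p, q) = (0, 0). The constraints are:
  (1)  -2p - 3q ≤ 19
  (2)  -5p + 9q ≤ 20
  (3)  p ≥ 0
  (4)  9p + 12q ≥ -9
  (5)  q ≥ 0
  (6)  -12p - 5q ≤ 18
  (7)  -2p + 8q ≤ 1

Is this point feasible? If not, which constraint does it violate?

feasible

(1): 0 ≤ 19 ✓
(2): 0 ≤ 20 ✓
(3): 0 ≥ 0 ✓
(4): 0 ≥ -9 ✓
(5): 0 ≥ 0 ✓
(6): 0 ≤ 18 ✓
(7): 0 ≤ 1 ✓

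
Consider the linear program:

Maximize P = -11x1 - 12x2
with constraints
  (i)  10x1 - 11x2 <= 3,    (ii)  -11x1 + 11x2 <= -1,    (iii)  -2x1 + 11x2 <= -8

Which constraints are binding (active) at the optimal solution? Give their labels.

Vertices and P = -11x1 - 12x2:
  (-2, -23/11) → P = 518/11
  (-5/8, -37/44) → P = 1493/88
  (-7/9, -86/99) → P = 1879/99

The maximum is at (-2, -23/11). Substituting into each constraint, equality holds for (i) and (ii); the remaining constraints have slack.

(i) and (ii)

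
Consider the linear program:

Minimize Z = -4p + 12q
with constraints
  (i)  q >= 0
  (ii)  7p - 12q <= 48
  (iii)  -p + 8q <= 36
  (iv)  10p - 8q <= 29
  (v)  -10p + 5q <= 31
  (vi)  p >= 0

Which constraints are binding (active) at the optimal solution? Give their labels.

(i) and (iv)

Extreme points and Z = -4p + 12q:
  (29/10, 0) → Z = -58/5
  (0, 0) → Z = 0
  (65/9, 389/72) → Z = 647/18
  (0, 9/2) → Z = 54

The minimum is at (29/10, 0). Substituting into each constraint, equality holds for (i) and (iv); the remaining constraints have slack.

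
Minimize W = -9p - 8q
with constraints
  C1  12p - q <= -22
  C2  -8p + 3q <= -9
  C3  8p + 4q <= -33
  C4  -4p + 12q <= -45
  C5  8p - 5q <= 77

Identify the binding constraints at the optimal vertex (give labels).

C1 and C2

Extreme points and W = -9p - 8q:
  (-75/28, -71/7) → W = 421/4
  (-187/52, -275/13) → W = 10483/52
  (-93/8, -34) → W = 3013/8

The minimum is at (-75/28, -71/7). Substituting into each constraint, equality holds for C1 and C2; the remaining constraints have slack.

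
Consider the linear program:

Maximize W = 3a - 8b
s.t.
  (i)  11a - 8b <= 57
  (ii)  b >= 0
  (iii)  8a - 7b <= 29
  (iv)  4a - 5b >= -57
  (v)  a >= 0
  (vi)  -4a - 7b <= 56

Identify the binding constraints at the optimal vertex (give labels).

Vertices and W = 3a - 8b:
  (167/13, 137/13) → W = -595/13
  (741/23, 855/23) → W = -4617/23
  (29/8, 0) → W = 87/8
  (0, 0) → W = 0
  (0, 57/5) → W = -456/5

The maximum is at (29/8, 0). Substituting into each constraint, equality holds for (ii) and (iii); the remaining constraints have slack.

(ii) and (iii)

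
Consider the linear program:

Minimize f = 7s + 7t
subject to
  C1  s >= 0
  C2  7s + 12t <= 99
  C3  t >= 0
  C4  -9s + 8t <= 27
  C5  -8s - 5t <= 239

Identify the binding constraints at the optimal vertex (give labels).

C1 and C3

Corner points and f = 7s + 7t:
  (0, 0) → f = 0
  (0, 27/8) → f = 189/8
  (99/7, 0) → f = 99
  (117/41, 270/41) → f = 2709/41

The minimum is at (0, 0). Substituting into each constraint, equality holds for C1 and C3; the remaining constraints have slack.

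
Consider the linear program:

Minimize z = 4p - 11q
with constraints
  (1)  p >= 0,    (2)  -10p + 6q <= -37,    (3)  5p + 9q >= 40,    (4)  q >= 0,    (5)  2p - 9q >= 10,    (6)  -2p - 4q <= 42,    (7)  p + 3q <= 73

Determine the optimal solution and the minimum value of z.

p = 50/7, q = 10/21, minimum z = 70/3

Vertices and z = 4p - 11q:
  (8, 0) → z = 32
  (50/7, 10/21) → z = 70/3
  (73, 0) → z = 292
  (229/5, 136/15) → z = 1252/15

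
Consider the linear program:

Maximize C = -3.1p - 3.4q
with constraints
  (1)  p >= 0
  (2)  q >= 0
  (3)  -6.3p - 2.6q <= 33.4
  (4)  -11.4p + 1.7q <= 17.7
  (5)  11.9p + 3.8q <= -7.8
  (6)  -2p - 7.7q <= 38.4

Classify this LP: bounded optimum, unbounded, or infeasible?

The boundaries p = 0 and q = 0 meet at (0, 0), but that point violates 11.9p + 3.8q ≤ -7.8. Every candidate vertex is excluded by some other constraint, so the feasible region is empty.

infeasible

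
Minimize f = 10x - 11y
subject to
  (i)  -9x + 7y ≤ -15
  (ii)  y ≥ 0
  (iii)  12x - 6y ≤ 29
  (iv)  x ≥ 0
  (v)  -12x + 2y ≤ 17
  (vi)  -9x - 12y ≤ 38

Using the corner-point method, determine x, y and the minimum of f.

Vertices and f = 10x - 11y:
  (5/3, 0) → f = 50/3
  (113/30, 27/10) → f = 239/30
  (29/12, 0) → f = 145/6

The optimum lies where -9x + 7y = -15 and 12x - 6y = 29.
Solving simultaneously gives x = 113/30, y = 27/10.

x = 113/30, y = 27/10, minimum f = 239/30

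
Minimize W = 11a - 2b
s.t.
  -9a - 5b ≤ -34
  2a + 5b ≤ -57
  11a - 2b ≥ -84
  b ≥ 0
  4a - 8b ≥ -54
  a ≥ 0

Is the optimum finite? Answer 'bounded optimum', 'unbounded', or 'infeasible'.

infeasible

The boundaries -9a - 5b = -34 and 2a + 5b = -57 meet at (13, -83/5), but that point violates b ≥ 0. Every candidate vertex is excluded by some other constraint, so the feasible region is empty.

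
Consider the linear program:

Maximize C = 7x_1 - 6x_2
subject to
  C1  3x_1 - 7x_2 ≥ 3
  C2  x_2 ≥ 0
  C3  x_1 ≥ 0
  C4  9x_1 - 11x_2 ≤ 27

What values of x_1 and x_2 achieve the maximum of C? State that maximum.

Vertices and C = 7x_1 - 6x_2:
  (1, 0) → C = 7
  (26/5, 9/5) → C = 128/5
  (3, 0) → C = 21

x_1 = 26/5, x_2 = 9/5, maximum C = 128/5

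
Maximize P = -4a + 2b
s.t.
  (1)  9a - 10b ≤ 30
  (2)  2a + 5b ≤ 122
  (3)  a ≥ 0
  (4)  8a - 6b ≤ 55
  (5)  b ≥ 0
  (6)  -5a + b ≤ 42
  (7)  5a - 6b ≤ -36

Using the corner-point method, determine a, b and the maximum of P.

Vertices and P = -4a + 2b:
  (0, 122/5) → P = 244/5
  (552/37, 682/37) → P = -844/37
  (0, 6) → P = 12

At the optimal vertex, 2a + 5b = 122 and a = 0.
Solving simultaneously gives a = 0, b = 122/5.

a = 0, b = 122/5, maximum P = 244/5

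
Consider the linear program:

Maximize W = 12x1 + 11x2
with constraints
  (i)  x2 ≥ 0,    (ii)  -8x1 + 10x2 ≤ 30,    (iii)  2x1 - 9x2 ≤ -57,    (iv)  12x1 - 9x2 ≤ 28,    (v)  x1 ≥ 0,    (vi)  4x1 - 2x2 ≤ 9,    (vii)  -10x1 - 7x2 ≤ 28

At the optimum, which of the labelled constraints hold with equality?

Vertices and W = 12x1 + 11x2:
  (75/13, 99/13) → W = 153
  (25/4, 8) → W = 163
  (195/32, 123/16) → W = 2523/16

The maximum is at (25/4, 8). Substituting into each constraint, equality holds for (ii) and (vi); the remaining constraints have slack.

(ii) and (vi)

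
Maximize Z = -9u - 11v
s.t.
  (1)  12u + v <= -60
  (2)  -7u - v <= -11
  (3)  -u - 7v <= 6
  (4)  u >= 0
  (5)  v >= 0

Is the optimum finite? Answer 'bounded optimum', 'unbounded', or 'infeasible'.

infeasible

The boundaries 12u + v = -60 and -7u - v = -11 meet at (-71/5, 552/5), but that point violates u ≥ 0. Every candidate vertex is excluded by some other constraint, so the feasible region is empty.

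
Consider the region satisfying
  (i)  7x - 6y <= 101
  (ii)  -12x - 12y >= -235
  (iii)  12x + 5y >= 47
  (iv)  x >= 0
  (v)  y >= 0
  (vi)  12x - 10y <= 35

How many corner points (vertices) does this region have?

Intersecting each pair of boundary lines and keeping only the points that satisfy every inequality leaves:
  (0, 235/12)
  (1385/132, 100/11)
  (0, 47/5)
  (43/12, 4/5)

4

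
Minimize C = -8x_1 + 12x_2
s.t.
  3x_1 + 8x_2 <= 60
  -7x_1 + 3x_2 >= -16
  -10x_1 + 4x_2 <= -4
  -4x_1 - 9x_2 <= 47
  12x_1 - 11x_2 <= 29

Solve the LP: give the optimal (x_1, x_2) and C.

Vertices and C = -8x_1 + 12x_2:
  (308/65, 372/65) → C = 400/13
  (68/23, 147/23) → C = 1220/23
  (89/41, -11/41) → C = -844/41
  (-36/31, -121/31) → C = -1164/31

The binding constraints are -10x_1 + 4x_2 = -4 and 12x_1 - 11x_2 = 29.
Solving simultaneously gives x_1 = -36/31, x_2 = -121/31.

x_1 = -36/31, x_2 = -121/31, minimum C = -1164/31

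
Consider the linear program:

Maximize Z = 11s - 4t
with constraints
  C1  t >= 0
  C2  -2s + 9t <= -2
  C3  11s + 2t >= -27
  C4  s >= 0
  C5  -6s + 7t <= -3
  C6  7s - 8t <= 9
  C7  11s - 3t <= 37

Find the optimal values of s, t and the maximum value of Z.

Vertices and Z = 11s - 4t:
  (1, 0) → Z = 11
  (9/7, 0) → Z = 99/7
  (65/47, 4/47) → Z = 699/47

The optimum lies where -2s + 9t = -2 and 7s - 8t = 9.
Solving simultaneously gives s = 65/47, t = 4/47.

s = 65/47, t = 4/47, maximum Z = 699/47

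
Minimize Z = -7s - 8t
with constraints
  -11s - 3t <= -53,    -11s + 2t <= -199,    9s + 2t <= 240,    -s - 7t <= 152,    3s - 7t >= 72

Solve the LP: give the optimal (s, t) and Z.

s = 608/23, t = 24/23, minimum Z = -4448/23

Vertices and Z = -7s - 8t:
  (1089/79, -1871/79) → Z = 7345/79
  (1249/71, -195/71) → Z = -7183/71
  (1984/61, -1608/61) → Z = -1024/61
  (608/23, 24/23) → Z = -4448/23

The optimum lies where 9s + 2t = 240 and 3s - 7t = 72.
Solving simultaneously gives s = 608/23, t = 24/23.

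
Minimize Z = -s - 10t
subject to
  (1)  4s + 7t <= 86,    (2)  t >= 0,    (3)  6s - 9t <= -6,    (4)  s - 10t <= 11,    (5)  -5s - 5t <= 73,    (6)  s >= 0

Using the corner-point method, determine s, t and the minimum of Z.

s = 0, t = 86/7, minimum Z = -860/7

Feasible corners and Z = -s - 10t:
  (122/13, 90/13) → Z = -1022/13
  (0, 86/7) → Z = -860/7
  (0, 2/3) → Z = -20/3

The optimum lies where 4s + 7t = 86 and s = 0.
Solving simultaneously gives s = 0, t = 86/7.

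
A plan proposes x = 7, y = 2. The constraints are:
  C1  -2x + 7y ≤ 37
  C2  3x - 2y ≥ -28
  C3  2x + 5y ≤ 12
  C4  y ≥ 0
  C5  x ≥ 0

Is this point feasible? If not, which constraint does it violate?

Constraint C3: 2x + 5y = 24, which is not ≤ 12. All other constraints are satisfied.

not feasible — violates C3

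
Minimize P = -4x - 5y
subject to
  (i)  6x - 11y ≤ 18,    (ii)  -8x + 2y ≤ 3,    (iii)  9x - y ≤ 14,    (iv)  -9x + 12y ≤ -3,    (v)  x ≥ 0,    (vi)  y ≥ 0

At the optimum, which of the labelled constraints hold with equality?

Extreme points and P = -4x - 5y:
  (5/3, 1) → P = -35/3
  (14/9, 0) → P = -56/9
  (1/3, 0) → P = -4/3

The minimum is at (5/3, 1). Substituting into each constraint, equality holds for (iii) and (iv); the remaining constraints have slack.

(iii) and (iv)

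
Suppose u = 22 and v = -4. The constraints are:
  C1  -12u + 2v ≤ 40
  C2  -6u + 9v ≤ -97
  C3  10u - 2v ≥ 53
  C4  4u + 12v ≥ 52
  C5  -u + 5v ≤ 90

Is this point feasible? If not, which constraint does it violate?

Constraint C4: 4u + 12v = 40, which is not ≥ 52. All other constraints are satisfied.

not feasible — violates C4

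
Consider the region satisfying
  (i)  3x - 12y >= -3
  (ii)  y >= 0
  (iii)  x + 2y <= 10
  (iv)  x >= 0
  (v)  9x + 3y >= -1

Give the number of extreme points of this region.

The feasible vertices (each the meet of two boundaries and inside every other half-plane) are:
  (19/3, 11/6)
  (0, 1/4)
  (10, 0)
  (0, 0)

4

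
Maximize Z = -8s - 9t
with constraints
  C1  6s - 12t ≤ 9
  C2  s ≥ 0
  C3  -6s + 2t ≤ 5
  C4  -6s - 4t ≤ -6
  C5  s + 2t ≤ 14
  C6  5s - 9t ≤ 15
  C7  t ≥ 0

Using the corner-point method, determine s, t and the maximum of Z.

Vertices and Z = -8s - 9t:
  (31/4, 25/8) → Z = -721/8
  (3/2, 0) → Z = -12
  (0, 5/2) → Z = -45/2
  (0, 3/2) → Z = -27/2
  (9/7, 89/14) → Z = -135/2
  (1, 0) → Z = -8

The optimum lies where -6s - 4t = -6 and t = 0.
Solving simultaneously gives s = 1, t = 0.

s = 1, t = 0, maximum Z = -8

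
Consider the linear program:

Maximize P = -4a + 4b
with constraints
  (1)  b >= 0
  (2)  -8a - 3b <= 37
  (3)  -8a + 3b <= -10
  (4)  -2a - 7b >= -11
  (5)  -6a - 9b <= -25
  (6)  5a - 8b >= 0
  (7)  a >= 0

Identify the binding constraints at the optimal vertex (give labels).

(4) and (5)

Vertices and P = -4a + 4b:
  (11/2, 0) → P = -22
  (25/6, 0) → P = -50/3
  (19/6, 2/3) → P = -10

The maximum is at (19/6, 2/3). Substituting into each constraint, equality holds for (4) and (5); the remaining constraints have slack.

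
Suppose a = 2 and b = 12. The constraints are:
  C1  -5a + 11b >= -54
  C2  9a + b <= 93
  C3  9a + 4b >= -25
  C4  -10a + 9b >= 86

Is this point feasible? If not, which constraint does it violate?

feasible

C1: 122 ≥ -54 ✓
C2: 30 ≤ 93 ✓
C3: 66 ≥ -25 ✓
C4: 88 ≥ 86 ✓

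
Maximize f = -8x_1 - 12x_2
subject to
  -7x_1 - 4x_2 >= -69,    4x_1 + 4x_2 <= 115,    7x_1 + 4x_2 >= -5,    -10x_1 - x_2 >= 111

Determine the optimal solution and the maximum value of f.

x_1 = -439/33, x_2 = 727/33, maximum f = -5212/33

Corner points and f = -8x_1 - 12x_2:
  (-40, 275/4) → f = -505
  (-559/36, 797/18) → f = -3664/9
  (-439/33, 727/33) → f = -5212/33

The binding constraints are 7x_1 + 4x_2 = -5 and -10x_1 - x_2 = 111.
Solving simultaneously gives x_1 = -439/33, x_2 = 727/33.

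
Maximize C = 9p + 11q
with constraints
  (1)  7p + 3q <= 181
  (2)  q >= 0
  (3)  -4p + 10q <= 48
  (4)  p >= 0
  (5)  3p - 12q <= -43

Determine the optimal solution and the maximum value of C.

p = 833/41, q = 530/41, maximum C = 13327/41

Feasible corners and C = 9p + 11q:
  (833/41, 530/41) → C = 13327/41
  (681/31, 844/93) → C = 27671/93
  (0, 24/5) → C = 264/5
  (0, 43/12) → C = 473/12

At the optimal vertex, 7p + 3q = 181 and -4p + 10q = 48.
Solving simultaneously gives p = 833/41, q = 530/41.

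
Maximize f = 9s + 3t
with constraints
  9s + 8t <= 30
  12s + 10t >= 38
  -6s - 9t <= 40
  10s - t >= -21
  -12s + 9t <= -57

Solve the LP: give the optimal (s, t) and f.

Extreme points and f = 9s + 3t:
  (590/33, -180/11) → f = 1230/11
  (242/59, -51/59) → f = 2025/59
  (371/24, -59/4) → f = 759/8
  (4, -1) → f = 33

s = 590/33, t = -180/11, maximum f = 1230/11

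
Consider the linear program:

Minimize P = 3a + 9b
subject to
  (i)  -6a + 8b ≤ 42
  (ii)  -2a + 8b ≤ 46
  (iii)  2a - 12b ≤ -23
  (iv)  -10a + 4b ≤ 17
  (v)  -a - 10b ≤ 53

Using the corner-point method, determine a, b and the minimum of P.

Extreme points and P = 3a + 9b:
  (1, 6) → P = 57
  (4/7, 159/28) → P = 1479/28
  (-1, 7/4) → P = 51/4
The feasible region is unbounded (it extends along (6, 1), (4, 1)), but P strictly increases along every unbounded feasible direction, so there is no improving ray and the minimum is attained at a vertex.

The optimum lies where 2a - 12b = -23 and -10a + 4b = 17.
Solving simultaneously gives a = -1, b = 7/4.

a = -1, b = 7/4, minimum P = 51/4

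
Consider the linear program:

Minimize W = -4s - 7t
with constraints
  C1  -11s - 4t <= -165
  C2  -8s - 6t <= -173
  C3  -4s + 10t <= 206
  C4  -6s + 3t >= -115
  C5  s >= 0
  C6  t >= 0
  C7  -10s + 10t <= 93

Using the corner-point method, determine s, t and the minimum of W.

Vertices and W = -4s - 7t:
  (149/17, 583/34) → W = -5273/34
  (213/25, 891/50) → W = -7941/50
  (403/20, 59/30) → W = -2831/30
  (221/6, 106/3) → W = -1184/3
  (113/6, 422/15) → W = -4084/15

s = 221/6, t = 106/3, minimum W = -1184/3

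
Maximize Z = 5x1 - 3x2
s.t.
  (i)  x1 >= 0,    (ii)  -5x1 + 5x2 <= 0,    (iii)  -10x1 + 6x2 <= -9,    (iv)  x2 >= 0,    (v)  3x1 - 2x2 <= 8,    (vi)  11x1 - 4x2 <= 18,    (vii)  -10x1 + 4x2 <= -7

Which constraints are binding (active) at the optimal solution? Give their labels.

Corner points and Z = 5x1 - 3x2:
  (9/4, 9/4) → Z = 9/2
  (18/7, 18/7) → Z = 36/7
  (9/10, 0) → Z = 9/2
  (18/11, 0) → Z = 90/11

The maximum is at (18/11, 0). Substituting into each constraint, equality holds for (iv) and (vi); the remaining constraints have slack.

(iv) and (vi)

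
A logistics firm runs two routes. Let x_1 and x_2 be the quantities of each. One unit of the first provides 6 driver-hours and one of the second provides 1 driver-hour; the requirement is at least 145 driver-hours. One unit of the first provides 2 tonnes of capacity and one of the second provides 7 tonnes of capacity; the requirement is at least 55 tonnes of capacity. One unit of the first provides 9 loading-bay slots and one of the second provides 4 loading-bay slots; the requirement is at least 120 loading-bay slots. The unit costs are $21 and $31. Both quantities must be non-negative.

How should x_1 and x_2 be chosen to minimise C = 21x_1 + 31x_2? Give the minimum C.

Vertices and C = 21x_1 + 31x_2:
  (0, 145) → C = 4495
  (55/2, 0) → C = 1155/2
  (24, 1) → C = 535
The feasible region is unbounded (it extends along (0, 1), (1, 0)), but C strictly increases along every unbounded feasible direction, so there is no improving ray and the minimum is attained at a vertex.

At the optimal vertex, 6x_1 + x_2 = 145 and 2x_1 + 7x_2 = 55.
Solving simultaneously gives x_1 = 24, x_2 = 1.

x_1 = 24, x_2 = 1, minimum C = 535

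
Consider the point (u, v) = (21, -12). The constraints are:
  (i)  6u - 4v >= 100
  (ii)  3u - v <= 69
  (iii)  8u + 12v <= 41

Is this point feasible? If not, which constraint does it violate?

Constraint (ii): 3u - v = 75, which is not ≤ 69. All other constraints are satisfied.

not feasible — violates (ii)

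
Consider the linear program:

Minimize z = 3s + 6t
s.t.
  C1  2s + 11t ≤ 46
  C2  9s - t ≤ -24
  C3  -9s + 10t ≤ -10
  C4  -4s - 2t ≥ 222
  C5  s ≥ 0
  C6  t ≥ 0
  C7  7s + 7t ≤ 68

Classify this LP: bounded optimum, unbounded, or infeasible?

infeasible

The boundaries t = 0 and 7s + 7t = 68 meet at (68/7, 0), but that point violates 9s - t ≤ -24. Every candidate vertex is excluded by some other constraint, so the feasible region is empty.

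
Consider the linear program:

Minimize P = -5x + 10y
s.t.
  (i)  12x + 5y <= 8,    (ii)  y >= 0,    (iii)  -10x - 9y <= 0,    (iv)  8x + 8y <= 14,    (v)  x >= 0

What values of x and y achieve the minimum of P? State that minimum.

x = 2/3, y = 0, minimum P = -10/3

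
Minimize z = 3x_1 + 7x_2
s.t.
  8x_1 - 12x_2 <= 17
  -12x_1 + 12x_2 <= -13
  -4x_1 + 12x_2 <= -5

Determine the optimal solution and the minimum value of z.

x_1 = -1, x_2 = -25/12, minimum z = -211/12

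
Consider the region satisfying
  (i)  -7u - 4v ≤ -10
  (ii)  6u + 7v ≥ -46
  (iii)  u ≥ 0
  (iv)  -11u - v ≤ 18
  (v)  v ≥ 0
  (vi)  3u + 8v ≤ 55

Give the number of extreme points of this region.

4

Intersecting each pair of boundary lines and keeping only the points that satisfy every inequality leaves:
  (0, 5/2)
  (10/7, 0)
  (0, 55/8)
  (55/3, 0)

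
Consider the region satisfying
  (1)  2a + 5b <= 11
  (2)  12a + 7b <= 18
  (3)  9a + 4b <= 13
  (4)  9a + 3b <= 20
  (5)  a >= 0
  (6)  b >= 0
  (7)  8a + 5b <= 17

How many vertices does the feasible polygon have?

Intersecting each pair of boundary lines and keeping only the points that satisfy every inequality leaves:
  (13/46, 48/23)
  (0, 11/5)
  (19/15, 2/5)
  (13/9, 0)
  (0, 0)

5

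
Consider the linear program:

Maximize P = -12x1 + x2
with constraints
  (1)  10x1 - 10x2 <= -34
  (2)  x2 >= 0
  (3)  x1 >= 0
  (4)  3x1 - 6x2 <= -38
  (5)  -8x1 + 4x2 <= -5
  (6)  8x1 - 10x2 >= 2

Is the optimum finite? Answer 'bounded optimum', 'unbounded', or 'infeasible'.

infeasible

The boundaries 10x1 - 10x2 = -34 and 3x1 - 6x2 = -38 meet at (88/15, 139/15), but that point violates 8x1 - 10x2 ≥ 2. Every candidate vertex is excluded by some other constraint, so the feasible region is empty.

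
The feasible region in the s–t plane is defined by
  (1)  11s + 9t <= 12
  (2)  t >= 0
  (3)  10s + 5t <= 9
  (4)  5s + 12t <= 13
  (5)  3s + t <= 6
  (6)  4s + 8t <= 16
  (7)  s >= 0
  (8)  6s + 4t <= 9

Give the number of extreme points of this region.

Of the 28 pairwise boundary intersections, those satisfying every inequality are:
  (3/5, 3/5)
  (9/29, 83/87)
  (9/10, 0)
  (0, 0)
  (0, 13/12)

5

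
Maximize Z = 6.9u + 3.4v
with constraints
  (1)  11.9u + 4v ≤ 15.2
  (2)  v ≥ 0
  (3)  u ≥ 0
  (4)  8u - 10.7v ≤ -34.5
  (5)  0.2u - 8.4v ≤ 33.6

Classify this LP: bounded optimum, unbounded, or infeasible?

Feasible corners and Z = 6.9u + 3.4v:
  (0, 3.8) → Z = 12.92
  (2464/15933, 53215/15933) → Z = 989663/79665
  (0, 345/107) → Z = 1173/107
The feasible region has finitely many vertices and no improving ray; the maximum is 12.92 at (0, 3.8).

bounded optimum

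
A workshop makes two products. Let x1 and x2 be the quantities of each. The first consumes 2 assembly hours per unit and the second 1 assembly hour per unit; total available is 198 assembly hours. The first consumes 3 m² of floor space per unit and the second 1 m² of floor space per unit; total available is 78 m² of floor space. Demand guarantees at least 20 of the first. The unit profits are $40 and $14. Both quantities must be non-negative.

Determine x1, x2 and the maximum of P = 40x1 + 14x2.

x1 = 20, x2 = 18, maximum P = 1052

Extreme points and P = 40x1 + 14x2:
  (26, 0) → P = 1040
  (20, 0) → P = 800
  (20, 18) → P = 1052

The optimum lies where 3x1 + x2 = 78 and x1 = 20.
Solving simultaneously gives x1 = 20, x2 = 18.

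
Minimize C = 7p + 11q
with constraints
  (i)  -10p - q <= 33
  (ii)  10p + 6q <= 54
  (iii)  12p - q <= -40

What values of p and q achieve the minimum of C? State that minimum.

Extreme points and C = 7p + 11q:
  (-126/25, 87/5) → C = 3903/25
  (-73/22, 2/11) → C = -467/22
  (-93/41, 524/41) → C = 5113/41

The binding constraints are -10p - q = 33 and 12p - q = -40.
Solving simultaneously gives p = -73/22, q = 2/11.

p = -73/22, q = 2/11, minimum C = -467/22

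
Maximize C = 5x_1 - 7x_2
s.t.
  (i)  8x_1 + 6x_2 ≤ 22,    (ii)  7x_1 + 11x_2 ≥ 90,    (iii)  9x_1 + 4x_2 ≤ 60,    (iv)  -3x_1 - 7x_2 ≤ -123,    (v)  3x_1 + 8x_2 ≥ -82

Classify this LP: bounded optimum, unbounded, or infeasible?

bounded optimum

Vertices and C = 5x_1 - 7x_2:
  (-292/19, 459/19) → C = -4673/19
  (-723/16, 591/16) → C = -969/2
The feasible region has finitely many vertices and no improving ray; the maximum is -4673/19 at (-292/19, 459/19).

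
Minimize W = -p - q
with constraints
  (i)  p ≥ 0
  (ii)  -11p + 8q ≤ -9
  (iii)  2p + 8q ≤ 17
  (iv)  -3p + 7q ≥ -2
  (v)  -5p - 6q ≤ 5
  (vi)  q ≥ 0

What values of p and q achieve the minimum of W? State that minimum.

p = 135/38, q = 47/38, minimum W = -91/19

Corner points and W = -p - q:
  (2, 13/8) → W = -29/8
  (47/53, 5/53) → W = -52/53
  (135/38, 47/38) → W = -91/19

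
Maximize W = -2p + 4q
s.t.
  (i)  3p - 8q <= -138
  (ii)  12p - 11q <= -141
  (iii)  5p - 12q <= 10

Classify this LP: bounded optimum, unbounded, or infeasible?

From the feasible point (130/21, 137/7), moving in the direction (-8, -3) keeps every constraint satisfied while W increases without bound.

unbounded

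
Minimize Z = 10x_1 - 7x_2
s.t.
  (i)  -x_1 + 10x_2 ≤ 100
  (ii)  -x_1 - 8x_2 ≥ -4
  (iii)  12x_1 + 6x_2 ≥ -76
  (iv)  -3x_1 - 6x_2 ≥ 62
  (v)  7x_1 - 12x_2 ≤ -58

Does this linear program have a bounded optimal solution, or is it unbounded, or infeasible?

The boundaries -x_1 + 10x_2 = 100 and -x_1 - 8x_2 = -4 meet at (-380/9, 52/9), but that point violates 12x_1 + 6x_2 ≥ -76. Every candidate vertex is excluded by some other constraint, so the feasible region is empty.

infeasible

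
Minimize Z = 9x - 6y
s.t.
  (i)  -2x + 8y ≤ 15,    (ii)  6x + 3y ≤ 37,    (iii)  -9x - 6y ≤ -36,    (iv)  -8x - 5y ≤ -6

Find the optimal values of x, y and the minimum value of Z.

Corner points and Z = 9x - 6y:
  (251/54, 82/27) → Z = 425/18
  (33/14, 69/28) → Z = 45/7
  (38/3, -13) → Z = 192

x = 33/14, y = 69/28, minimum Z = 45/7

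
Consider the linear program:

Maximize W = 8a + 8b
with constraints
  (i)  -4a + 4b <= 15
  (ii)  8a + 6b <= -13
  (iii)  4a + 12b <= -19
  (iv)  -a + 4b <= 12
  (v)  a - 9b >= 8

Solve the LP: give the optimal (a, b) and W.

a = -7/12, b = -25/18, maximum W = -142/9

Feasible corners and W = 8a + 8b:
  (-167/32, -47/32) → W = -107/2
  (-7/12, -25/18) → W = -142/9
  (-25/16, -17/16) → W = -21
The feasible region is unbounded (it extends along (3, -4), (-1, -1)), but W strictly decreases along every unbounded feasible direction, so there is no improving ray and the maximum is attained at a vertex.

The optimum lies where 8a + 6b = -13 and 4a + 12b = -19.
Solving simultaneously gives a = -7/12, b = -25/18.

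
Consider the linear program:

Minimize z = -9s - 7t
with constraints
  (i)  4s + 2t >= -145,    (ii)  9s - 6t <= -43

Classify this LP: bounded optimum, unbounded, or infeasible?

From the feasible point (-478/21, -1133/42), moving in the direction (6, 9) keeps every constraint satisfied while z decreases without bound.

unbounded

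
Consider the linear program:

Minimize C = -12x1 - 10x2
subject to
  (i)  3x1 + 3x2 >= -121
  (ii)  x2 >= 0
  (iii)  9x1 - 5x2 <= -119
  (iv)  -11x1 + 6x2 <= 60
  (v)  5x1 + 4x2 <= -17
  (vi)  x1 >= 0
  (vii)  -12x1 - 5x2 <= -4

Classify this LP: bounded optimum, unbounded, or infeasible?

infeasible

The boundaries 9x1 - 5x2 = -119 and -11x1 + 6x2 = 60 meet at (414, 769), but that point violates 5x1 + 4x2 ≤ -17. Every candidate vertex is excluded by some other constraint, so the feasible region is empty.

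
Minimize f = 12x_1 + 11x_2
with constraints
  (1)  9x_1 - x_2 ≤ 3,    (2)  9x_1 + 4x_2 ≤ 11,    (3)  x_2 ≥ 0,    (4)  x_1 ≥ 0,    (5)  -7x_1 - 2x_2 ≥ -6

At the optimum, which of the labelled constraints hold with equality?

Corner points and f = 12x_1 + 11x_2:
  (1/3, 0) → f = 4
  (12/25, 33/25) → f = 507/25
  (0, 11/4) → f = 121/4
  (1/5, 23/10) → f = 277/10
  (0, 0) → f = 0

The minimum is at (0, 0). Substituting into each constraint, equality holds for (3) and (4); the remaining constraints have slack.

(3) and (4)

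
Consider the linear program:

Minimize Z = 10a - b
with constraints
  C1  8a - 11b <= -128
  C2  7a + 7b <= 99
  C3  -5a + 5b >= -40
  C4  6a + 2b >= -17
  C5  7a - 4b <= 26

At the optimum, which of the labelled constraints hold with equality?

C2 and C4

Vertices and Z = 10a - b:
  (193/133, 1688/133) → Z = 242/133
  (-443/82, 316/41) → Z = -2531/41
  (-317/28, 713/28) → Z = -3883/28

The minimum is at (-317/28, 713/28). Substituting into each constraint, equality holds for C2 and C4; the remaining constraints have slack.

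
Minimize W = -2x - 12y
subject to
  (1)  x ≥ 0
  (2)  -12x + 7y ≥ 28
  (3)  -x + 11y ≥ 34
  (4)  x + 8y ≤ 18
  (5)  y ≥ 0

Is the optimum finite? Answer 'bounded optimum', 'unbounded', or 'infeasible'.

infeasible

The boundaries x = 0 and -12x + 7y = 28 meet at (0, 4), but that point violates x + 8y ≤ 18. Every candidate vertex is excluded by some other constraint, so the feasible region is empty.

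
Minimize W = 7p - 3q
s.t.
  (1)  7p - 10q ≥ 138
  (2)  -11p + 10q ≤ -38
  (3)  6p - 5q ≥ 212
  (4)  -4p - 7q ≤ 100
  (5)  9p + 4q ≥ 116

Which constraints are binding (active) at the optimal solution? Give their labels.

Extreme points and W = 7p - 3q:
  (286/5, 656/25) → W = 8042/25
  (476/23, -404/23) → W = 4544/23
  (1212/47, -1364/47) → W = 12576/47
The feasible region is unbounded (it extends along (10, 7), (7, -4)), but W strictly increases along every unbounded feasible direction, so there is no improving ray and the minimum is attained at a vertex.

The minimum is at (476/23, -404/23). Substituting into each constraint, equality holds for (3) and (5); the remaining constraints have slack.

(3) and (5)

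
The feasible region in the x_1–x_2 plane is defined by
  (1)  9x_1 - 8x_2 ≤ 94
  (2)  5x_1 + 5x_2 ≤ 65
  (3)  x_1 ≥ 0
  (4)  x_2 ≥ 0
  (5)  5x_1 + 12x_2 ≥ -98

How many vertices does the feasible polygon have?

Intersecting each pair of boundary lines and keeping only the points that satisfy every inequality leaves:
  (198/17, 23/17)
  (94/9, 0)
  (0, 13)
  (0, 0)

4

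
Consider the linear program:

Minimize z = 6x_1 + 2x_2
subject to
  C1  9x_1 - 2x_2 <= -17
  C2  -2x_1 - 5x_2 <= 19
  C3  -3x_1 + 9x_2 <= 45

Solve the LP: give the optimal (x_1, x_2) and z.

x_1 = -12, x_2 = 1, minimum z = -70

Extreme points and z = 6x_1 + 2x_2:
  (-123/49, -137/49) → z = -1012/49
  (-21/25, 118/25) → z = 22/5
  (-12, 1) → z = -70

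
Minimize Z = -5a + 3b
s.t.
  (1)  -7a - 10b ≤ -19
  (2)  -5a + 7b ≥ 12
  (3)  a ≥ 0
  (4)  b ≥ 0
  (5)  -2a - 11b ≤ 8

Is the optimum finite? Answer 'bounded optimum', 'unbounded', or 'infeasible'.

unbounded

From the feasible point (13/99, 179/99), moving in the direction (7, 5) keeps every constraint satisfied while Z decreases without bound.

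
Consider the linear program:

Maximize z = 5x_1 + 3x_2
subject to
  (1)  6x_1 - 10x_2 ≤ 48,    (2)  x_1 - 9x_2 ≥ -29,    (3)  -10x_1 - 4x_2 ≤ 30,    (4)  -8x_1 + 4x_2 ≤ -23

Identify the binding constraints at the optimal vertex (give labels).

(1) and (2)

Feasible corners and z = 5x_1 + 3x_2:
  (361/22, 111/22) → z = 1069/11
  (19/28, -123/28) → z = -137/14
  (19/4, 15/4) → z = 35

The maximum is at (361/22, 111/22). Substituting into each constraint, equality holds for (1) and (2); the remaining constraints have slack.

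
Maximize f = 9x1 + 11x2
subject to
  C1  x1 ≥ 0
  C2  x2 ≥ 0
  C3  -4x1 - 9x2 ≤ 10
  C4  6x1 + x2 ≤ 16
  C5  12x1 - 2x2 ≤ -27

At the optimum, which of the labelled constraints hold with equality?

C1 and C4

Vertices and f = 9x1 + 11x2:
  (0, 16) → f = 176
  (0, 27/2) → f = 297/2
  (5/24, 59/4) → f = 1313/8

The maximum is at (0, 16). Substituting into each constraint, equality holds for C1 and C4; the remaining constraints have slack.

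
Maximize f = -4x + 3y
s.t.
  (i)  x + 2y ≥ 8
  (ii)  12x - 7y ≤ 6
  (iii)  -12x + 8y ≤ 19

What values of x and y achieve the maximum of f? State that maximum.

x = 181/12, y = 25, maximum f = 44/3

Extreme points and f = -4x + 3y:
  (68/31, 90/31) → f = -2/31
  (13/16, 115/32) → f = 241/32
  (181/12, 25) → f = 44/3

At the optimal vertex, 12x - 7y = 6 and -12x + 8y = 19.
Solving simultaneously gives x = 181/12, y = 25.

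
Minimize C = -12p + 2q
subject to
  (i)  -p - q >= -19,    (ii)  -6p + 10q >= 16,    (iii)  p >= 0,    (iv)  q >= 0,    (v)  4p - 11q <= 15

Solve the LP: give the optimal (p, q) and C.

Vertices and C = -12p + 2q:
  (87/8, 65/8) → C = -457/4
  (0, 19) → C = 38
  (0, 8/5) → C = 16/5

At the optimal vertex, -p - q = -19 and -6p + 10q = 16.
Solving simultaneously gives p = 87/8, q = 65/8.

p = 87/8, q = 65/8, minimum C = -457/4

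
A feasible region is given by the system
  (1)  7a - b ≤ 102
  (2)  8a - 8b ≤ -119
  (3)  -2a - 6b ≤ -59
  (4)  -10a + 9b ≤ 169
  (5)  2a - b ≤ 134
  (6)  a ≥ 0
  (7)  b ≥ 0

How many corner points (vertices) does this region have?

Pairwise boundary intersections that survive every other constraint:
  (935/48, 1649/48)
  (1087/53, 2203/53)
  (0, 119/8)
  (0, 169/9)

4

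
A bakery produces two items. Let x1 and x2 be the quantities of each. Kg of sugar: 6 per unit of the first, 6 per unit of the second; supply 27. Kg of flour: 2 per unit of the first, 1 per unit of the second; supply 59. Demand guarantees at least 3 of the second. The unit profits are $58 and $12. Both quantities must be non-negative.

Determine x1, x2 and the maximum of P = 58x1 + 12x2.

x1 = 3/2, x2 = 3, maximum P = 123

Corner points and P = 58x1 + 12x2:
  (0, 9/2) → P = 54
  (0, 3) → P = 36
  (3/2, 3) → P = 123

The optimum lies where 6x1 + 6x2 = 27 and x2 = 3.
Solving simultaneously gives x1 = 3/2, x2 = 3.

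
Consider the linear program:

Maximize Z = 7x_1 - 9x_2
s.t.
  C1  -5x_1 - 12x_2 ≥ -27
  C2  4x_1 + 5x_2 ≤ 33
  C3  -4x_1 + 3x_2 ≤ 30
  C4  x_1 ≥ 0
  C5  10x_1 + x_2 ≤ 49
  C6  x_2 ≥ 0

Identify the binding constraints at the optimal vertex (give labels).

Vertices and Z = 7x_1 - 9x_2:
  (0, 9/4) → Z = -81/4
  (561/115, 5/23) → Z = 3702/115
  (0, 0) → Z = 0
  (49/10, 0) → Z = 343/10

The maximum is at (49/10, 0). Substituting into each constraint, equality holds for C5 and C6; the remaining constraints have slack.

C5 and C6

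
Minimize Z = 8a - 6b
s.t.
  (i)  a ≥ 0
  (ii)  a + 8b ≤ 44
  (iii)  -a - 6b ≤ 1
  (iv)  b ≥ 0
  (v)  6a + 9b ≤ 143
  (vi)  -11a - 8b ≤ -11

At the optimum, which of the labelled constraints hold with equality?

(i) and (ii)

Vertices and Z = 8a - 6b:
  (0, 11/2) → Z = -33
  (0, 11/8) → Z = -33/4
  (748/39, 121/39) → Z = 5258/39
  (143/6, 0) → Z = 572/3
  (1, 0) → Z = 8

The minimum is at (0, 11/2). Substituting into each constraint, equality holds for (i) and (ii); the remaining constraints have slack.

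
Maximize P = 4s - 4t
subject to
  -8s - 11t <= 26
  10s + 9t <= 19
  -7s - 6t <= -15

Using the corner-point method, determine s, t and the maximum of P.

s = 443/38, t = -206/19, maximum P = 90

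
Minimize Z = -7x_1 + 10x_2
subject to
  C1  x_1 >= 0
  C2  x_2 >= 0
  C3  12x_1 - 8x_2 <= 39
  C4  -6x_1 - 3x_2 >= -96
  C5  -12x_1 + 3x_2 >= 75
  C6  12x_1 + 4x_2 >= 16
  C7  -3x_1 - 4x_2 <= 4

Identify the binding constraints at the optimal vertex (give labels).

C1 and C5

Extreme points and Z = -7x_1 + 10x_2:
  (0, 32) → Z = 320
  (0, 25) → Z = 250
  (7/6, 89/3) → Z = 577/2

The minimum is at (0, 25). Substituting into each constraint, equality holds for C1 and C5; the remaining constraints have slack.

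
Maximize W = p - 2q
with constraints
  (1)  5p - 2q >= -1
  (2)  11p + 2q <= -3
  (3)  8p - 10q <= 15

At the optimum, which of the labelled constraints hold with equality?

Vertices and W = p - 2q:
  (-1/4, -1/8) → W = 0
  (-20/17, -83/34) → W = 63/17
  (0, -3/2) → W = 3

The maximum is at (-20/17, -83/34). Substituting into each constraint, equality holds for (1) and (3); the remaining constraints have slack.

(1) and (3)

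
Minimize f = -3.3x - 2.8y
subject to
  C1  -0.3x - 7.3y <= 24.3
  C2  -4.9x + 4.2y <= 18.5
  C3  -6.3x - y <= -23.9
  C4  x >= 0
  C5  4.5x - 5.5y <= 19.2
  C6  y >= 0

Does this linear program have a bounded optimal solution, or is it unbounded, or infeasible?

unbounded

From the feasible point (2047/784, 1669/224), moving in the direction (5.5, 4.5) keeps every constraint satisfied while f decreases without bound.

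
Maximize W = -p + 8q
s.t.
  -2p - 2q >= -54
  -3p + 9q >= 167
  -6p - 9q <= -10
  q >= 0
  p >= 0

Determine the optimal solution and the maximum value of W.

Extreme points and W = -p + 8q:
  (19/3, 62/3) → W = 159
  (0, 27) → W = 216
  (0, 167/9) → W = 1336/9

The binding constraints are -2p - 2q = -54 and p = 0.
Solving simultaneously gives p = 0, q = 27.

p = 0, q = 27, maximum W = 216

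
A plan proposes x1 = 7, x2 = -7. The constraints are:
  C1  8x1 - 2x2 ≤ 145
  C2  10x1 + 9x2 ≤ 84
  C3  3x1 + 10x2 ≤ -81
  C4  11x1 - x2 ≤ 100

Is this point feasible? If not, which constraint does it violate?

Constraint C3: 3x1 + 10x2 = -49, which is not ≤ -81. All other constraints are satisfied.

not feasible — violates C3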